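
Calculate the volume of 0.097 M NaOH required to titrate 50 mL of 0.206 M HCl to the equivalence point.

At equivalence: moles acid = moles base. moles HCl = 0.206 × 50/1000 = 0.0103 mol. V_base = moles / 0.097 × 1000 = 106.2 mL.

V_{base} = 106.2 mL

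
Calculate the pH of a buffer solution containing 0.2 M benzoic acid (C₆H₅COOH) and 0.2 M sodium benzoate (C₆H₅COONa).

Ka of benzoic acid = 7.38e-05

pKa = -log(7.38e-05) = 4.13. pH = pKa + log([A⁻]/[HA]) = 4.13 + log(0.2/0.2)

pH = 4.13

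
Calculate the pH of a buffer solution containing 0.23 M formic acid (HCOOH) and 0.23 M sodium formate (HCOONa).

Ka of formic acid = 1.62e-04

pKa = -log(1.62e-04) = 3.79. pH = pKa + log([A⁻]/[HA]) = 3.79 + log(0.23/0.23)

pH = 3.79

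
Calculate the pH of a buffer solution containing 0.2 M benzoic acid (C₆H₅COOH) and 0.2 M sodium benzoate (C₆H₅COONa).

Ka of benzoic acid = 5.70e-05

pKa = -log(5.70e-05) = 4.24. pH = pKa + log([A⁻]/[HA]) = 4.24 + log(0.2/0.2)

pH = 4.24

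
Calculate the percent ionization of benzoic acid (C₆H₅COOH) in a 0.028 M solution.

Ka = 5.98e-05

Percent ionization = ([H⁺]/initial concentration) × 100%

Using Ka equilibrium: x² + Ka×x - Ka×C = 0. Solving: [H⁺] = 1.2644e-03. Percent = (1.2644e-03/0.028) × 100

Percent ionization = 4.52%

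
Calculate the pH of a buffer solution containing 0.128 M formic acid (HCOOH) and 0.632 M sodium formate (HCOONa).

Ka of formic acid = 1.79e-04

pKa = -log(1.79e-04) = 3.75. pH = pKa + log([A⁻]/[HA]) = 3.75 + log(0.632/0.128)

pH = 4.44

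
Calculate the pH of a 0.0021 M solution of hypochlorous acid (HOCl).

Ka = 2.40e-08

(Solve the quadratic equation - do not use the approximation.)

x² + Ka×x - Ka×C = 0. Using quadratic formula: [H⁺] = 7.0873e-06

pH = 5.15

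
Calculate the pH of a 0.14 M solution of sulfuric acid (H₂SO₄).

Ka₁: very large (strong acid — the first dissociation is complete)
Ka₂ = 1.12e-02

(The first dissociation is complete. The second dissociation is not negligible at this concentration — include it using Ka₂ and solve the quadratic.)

First dissociation is complete: [H⁺]₀ = [HSO₄⁻]₀ = C = 0.14 M. Second dissociation HSO₄⁻ ⇌ H⁺ + SO₄²⁻: let x = [SO₄²⁻]. Ka₂ = (C + x)·x / (C − x) = 1.12e-02 → x² + (C + Ka₂)·x − Ka₂·C = 0 → x² + 0.15120·x − 1.568e-03 = 0. x = (−0.15120 + √(0.15120² + 4 × 1.568e-03)) / 2 = 9.7426e-03 M. [H⁺] = C + x = 0.14 + 9.7426e-03 = 1.4974e-01 M. pH = -log(1.4974e-01) = 0.82.

pH = 0.82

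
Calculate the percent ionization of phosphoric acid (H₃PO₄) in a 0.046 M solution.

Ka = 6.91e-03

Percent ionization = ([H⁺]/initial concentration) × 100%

Using Ka equilibrium: x² + Ka×x - Ka×C = 0. Solving: [H⁺] = 1.4705e-02. Percent = (1.4705e-02/0.046) × 100

Percent ionization = 32%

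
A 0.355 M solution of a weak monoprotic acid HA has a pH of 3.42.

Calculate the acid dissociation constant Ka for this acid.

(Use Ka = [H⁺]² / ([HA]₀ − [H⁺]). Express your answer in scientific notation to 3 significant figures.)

[H⁺] = 10^(−pH) = 10^(−3.42) = 3.802e-04 M. For HA ⇌ H⁺ + A⁻, Ka = [H⁺][A⁻]/[HA] = [H⁺]² / ([HA]₀ − [H⁺]) = (3.802e-04)² / (0.355 − 3.802e-04) = 4.08e-07.

K_a = 4.08e-07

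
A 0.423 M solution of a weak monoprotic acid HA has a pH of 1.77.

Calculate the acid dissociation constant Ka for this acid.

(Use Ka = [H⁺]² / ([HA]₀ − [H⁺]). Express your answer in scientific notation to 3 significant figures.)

[H⁺] = 10^(−pH) = 10^(−1.77) = 1.698e-02 M. For HA ⇌ H⁺ + A⁻, Ka = [H⁺][A⁻]/[HA] = [H⁺]² / ([HA]₀ − [H⁺]) = (1.698e-02)² / (0.423 − 1.698e-02) = 7.10e-04.

K_a = 7.10e-04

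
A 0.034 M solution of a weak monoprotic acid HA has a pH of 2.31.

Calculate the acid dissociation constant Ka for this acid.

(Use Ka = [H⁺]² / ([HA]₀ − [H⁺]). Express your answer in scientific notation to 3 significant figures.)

[H⁺] = 10^(−pH) = 10^(−2.31) = 4.898e-03 M. For HA ⇌ H⁺ + A⁻, Ka = [H⁺][A⁻]/[HA] = [H⁺]² / ([HA]₀ − [H⁺]) = (4.898e-03)² / (0.034 − 4.898e-03) = 8.24e-04.

K_a = 8.24e-04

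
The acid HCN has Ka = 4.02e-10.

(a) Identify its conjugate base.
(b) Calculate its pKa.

(a) The conjugate base is formed by removing one H⁺ from HCN, giving CN⁻. (b) pKa = -log(Ka) = -log(4.02e-10) = 9.40.

Conjugate base: CN⁻; pK_a = 9.40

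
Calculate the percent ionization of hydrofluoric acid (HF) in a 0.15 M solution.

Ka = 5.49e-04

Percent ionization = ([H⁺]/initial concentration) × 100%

Using Ka equilibrium: x² + Ka×x - Ka×C = 0. Solving: [H⁺] = 8.8043e-03. Percent = (8.8043e-03/0.15) × 100

Percent ionization = 5.87%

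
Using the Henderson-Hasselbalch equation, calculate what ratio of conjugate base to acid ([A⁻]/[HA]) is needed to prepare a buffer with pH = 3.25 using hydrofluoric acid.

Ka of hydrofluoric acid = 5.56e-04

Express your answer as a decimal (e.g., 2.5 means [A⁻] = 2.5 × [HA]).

pKa = -log(5.56e-04) = 3.2549. pH = pKa + log([A⁻]/[HA]), so log([A⁻]/[HA]) = pH − pKa = 3.25 − 3.2549 = -0.0049. [A⁻]/[HA] = 10^(-0.0049) = 0.989

[A⁻]/[HA] = 0.989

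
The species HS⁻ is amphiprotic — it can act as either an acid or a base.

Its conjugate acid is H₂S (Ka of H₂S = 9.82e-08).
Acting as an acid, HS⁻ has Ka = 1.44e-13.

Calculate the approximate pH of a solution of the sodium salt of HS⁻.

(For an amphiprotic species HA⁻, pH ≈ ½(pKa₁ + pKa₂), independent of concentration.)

pKa₁ = -log(9.82e-08) = 7.01; pKa₂ = -log(1.44e-13) = 12.84. For an amphiprotic species, pH ≈ ½(pKa₁ + pKa₂) = ½(7.01 + 12.84) = 9.92.

pH = 9.92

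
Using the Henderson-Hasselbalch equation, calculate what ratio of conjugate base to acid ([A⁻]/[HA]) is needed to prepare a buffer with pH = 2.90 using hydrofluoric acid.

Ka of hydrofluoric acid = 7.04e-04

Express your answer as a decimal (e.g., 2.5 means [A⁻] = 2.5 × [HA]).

pKa = -log(7.04e-04) = 3.1524. pH = pKa + log([A⁻]/[HA]), so log([A⁻]/[HA]) = pH − pKa = 2.90 − 3.1524 = -0.2524. [A⁻]/[HA] = 10^(-0.2524) = 0.559

[A⁻]/[HA] = 0.559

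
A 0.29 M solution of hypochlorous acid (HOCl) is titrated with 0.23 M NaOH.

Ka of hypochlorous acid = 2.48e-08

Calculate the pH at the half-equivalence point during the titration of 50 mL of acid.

At half-equivalence [HA] = [A⁻], so Henderson-Hasselbalch gives pH = pKa = -log(2.48e-08) = 7.61.

pH = pKa = 7.61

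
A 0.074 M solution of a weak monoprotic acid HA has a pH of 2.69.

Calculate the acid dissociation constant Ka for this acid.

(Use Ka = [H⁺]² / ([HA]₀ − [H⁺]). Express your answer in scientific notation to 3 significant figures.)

[H⁺] = 10^(−pH) = 10^(−2.69) = 2.042e-03 M. For HA ⇌ H⁺ + A⁻, Ka = [H⁺][A⁻]/[HA] = [H⁺]² / ([HA]₀ − [H⁺]) = (2.042e-03)² / (0.074 − 2.042e-03) = 5.79e-05.

K_a = 5.79e-05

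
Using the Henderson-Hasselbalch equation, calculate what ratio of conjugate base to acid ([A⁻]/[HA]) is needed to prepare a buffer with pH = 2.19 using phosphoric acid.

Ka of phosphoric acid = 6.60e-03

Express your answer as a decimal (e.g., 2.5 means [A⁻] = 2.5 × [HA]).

pKa = -log(6.60e-03) = 2.1805. pH = pKa + log([A⁻]/[HA]), so log([A⁻]/[HA]) = pH − pKa = 2.19 − 2.1805 = 0.0095. [A⁻]/[HA] = 10^(0.0095) = 1.02

[A⁻]/[HA] = 1.02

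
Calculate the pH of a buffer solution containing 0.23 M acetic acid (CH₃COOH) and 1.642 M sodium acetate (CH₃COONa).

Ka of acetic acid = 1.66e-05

pKa = -log(1.66e-05) = 4.78. pH = pKa + log([A⁻]/[HA]) = 4.78 + log(1.642/0.23)

pH = 5.63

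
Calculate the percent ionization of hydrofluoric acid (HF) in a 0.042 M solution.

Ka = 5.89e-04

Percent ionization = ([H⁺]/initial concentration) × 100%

Using Ka equilibrium: x² + Ka×x - Ka×C = 0. Solving: [H⁺] = 4.6879e-03. Percent = (4.6879e-03/0.042) × 100

Percent ionization = 11.2%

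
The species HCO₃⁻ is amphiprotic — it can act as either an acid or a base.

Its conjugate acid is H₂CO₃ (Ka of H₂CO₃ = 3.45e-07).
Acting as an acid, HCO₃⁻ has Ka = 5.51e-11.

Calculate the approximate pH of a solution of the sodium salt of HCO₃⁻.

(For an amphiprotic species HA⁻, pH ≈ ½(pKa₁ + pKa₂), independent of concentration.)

pKa₁ = -log(3.45e-07) = 6.46; pKa₂ = -log(5.51e-11) = 10.26. For an amphiprotic species, pH ≈ ½(pKa₁ + pKa₂) = ½(6.46 + 10.26) = 8.36.

pH = 8.36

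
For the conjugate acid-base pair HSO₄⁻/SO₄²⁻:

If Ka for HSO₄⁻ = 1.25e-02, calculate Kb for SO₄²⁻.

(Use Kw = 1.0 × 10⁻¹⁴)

For a conjugate pair Ka × Kb = Kw, so Kb = Kw/Ka = 1.0 × 10⁻¹⁴ / 1.25e-02 = 8.00e-13.

K_b = 8.00e-13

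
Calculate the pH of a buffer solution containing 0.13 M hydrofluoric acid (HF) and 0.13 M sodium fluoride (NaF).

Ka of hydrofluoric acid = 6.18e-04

pKa = -log(6.18e-04) = 3.21. pH = pKa + log([A⁻]/[HA]) = 3.21 + log(0.13/0.13)

pH = 3.21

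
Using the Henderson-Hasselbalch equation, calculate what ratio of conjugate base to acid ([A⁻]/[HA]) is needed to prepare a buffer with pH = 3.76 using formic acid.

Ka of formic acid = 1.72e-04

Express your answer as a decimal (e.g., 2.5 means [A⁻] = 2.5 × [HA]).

pKa = -log(1.72e-04) = 3.7645. pH = pKa + log([A⁻]/[HA]), so log([A⁻]/[HA]) = pH − pKa = 3.76 − 3.7645 = -0.0045. [A⁻]/[HA] = 10^(-0.0045) = 0.990

[A⁻]/[HA] = 0.990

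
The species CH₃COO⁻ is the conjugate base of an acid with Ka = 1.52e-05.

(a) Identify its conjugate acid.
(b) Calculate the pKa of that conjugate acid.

(a) The conjugate acid is formed by adding one H⁺ to CH₃COO⁻, giving CH₃COOH. (b) pKa = -log(Ka) = -log(1.52e-05) = 4.82.

Conjugate acid: CH₃COOH; pK_a = 4.82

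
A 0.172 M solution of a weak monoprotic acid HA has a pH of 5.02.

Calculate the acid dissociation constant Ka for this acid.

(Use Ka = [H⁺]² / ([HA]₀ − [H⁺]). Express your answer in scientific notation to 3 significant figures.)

[H⁺] = 10^(−pH) = 10^(−5.02) = 9.550e-06 M. For HA ⇌ H⁺ + A⁻, Ka = [H⁺][A⁻]/[HA] = [H⁺]² / ([HA]₀ − [H⁺]) = (9.550e-06)² / (0.172 − 9.550e-06) = 5.30e-10.

K_a = 5.30e-10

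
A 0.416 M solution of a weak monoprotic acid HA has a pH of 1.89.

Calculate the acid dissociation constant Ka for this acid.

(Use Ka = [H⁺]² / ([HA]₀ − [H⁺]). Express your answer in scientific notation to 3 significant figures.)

[H⁺] = 10^(−pH) = 10^(−1.89) = 1.288e-02 M. For HA ⇌ H⁺ + A⁻, Ka = [H⁺][A⁻]/[HA] = [H⁺]² / ([HA]₀ − [H⁺]) = (1.288e-02)² / (0.416 − 1.288e-02) = 4.12e-04.

K_a = 4.12e-04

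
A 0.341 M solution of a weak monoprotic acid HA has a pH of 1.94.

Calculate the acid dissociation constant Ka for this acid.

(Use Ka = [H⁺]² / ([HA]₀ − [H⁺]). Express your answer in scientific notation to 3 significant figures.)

[H⁺] = 10^(−pH) = 10^(−1.94) = 1.148e-02 M. For HA ⇌ H⁺ + A⁻, Ka = [H⁺][A⁻]/[HA] = [H⁺]² / ([HA]₀ − [H⁺]) = (1.148e-02)² / (0.341 − 1.148e-02) = 4.00e-04.

K_a = 4.00e-04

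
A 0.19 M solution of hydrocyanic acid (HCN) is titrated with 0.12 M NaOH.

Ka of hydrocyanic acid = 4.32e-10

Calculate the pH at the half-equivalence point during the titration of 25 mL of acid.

At half-equivalence [HA] = [A⁻], so Henderson-Hasselbalch gives pH = pKa = -log(4.32e-10) = 9.36.

pH = pKa = 9.36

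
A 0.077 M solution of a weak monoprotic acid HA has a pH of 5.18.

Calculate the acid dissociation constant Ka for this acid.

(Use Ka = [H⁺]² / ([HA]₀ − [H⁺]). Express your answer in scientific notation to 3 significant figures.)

[H⁺] = 10^(−pH) = 10^(−5.18) = 6.607e-06 M. For HA ⇌ H⁺ + A⁻, Ka = [H⁺][A⁻]/[HA] = [H⁺]² / ([HA]₀ − [H⁺]) = (6.607e-06)² / (0.077 − 6.607e-06) = 5.67e-10.

K_a = 5.67e-10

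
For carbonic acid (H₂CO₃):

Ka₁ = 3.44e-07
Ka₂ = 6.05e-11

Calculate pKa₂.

pKa₂ = -log(Ka₂) = -log(6.05e-11) = 10.22.

pK_{a2} = 10.22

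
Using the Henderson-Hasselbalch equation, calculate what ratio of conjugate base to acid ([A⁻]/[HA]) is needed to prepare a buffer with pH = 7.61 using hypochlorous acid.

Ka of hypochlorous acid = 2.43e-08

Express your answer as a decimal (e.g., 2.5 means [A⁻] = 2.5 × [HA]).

pKa = -log(2.43e-08) = 7.6144. pH = pKa + log([A⁻]/[HA]), so log([A⁻]/[HA]) = pH − pKa = 7.61 − 7.6144 = -0.0044. [A⁻]/[HA] = 10^(-0.0044) = 0.990

[A⁻]/[HA] = 0.990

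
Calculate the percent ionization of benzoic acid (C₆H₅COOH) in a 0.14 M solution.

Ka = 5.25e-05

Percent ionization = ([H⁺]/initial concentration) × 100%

Using Ka equilibrium: x² + Ka×x - Ka×C = 0. Solving: [H⁺] = 2.6850e-03. Percent = (2.6850e-03/0.14) × 100

Percent ionization = 1.92%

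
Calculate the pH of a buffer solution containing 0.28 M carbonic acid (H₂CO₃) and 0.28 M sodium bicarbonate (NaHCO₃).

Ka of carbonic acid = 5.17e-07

pKa = -log(5.17e-07) = 6.29. pH = pKa + log([A⁻]/[HA]) = 6.29 + log(0.28/0.28)

pH = 6.29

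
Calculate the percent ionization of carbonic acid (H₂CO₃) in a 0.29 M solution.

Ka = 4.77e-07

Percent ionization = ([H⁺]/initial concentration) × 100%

Using Ka equilibrium: x² + Ka×x - Ka×C = 0. Solving: [H⁺] = 3.7169e-04. Percent = (3.7169e-04/0.29) × 100

Percent ionization = 0.128%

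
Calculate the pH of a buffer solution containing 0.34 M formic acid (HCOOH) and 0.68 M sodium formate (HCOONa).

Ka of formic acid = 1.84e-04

pKa = -log(1.84e-04) = 3.74. pH = pKa + log([A⁻]/[HA]) = 3.74 + log(0.68/0.34)

pH = 4.04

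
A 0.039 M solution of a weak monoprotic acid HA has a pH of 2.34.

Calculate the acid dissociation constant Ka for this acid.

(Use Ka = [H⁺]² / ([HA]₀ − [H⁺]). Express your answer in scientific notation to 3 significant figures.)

[H⁺] = 10^(−pH) = 10^(−2.34) = 4.571e-03 M. For HA ⇌ H⁺ + A⁻, Ka = [H⁺][A⁻]/[HA] = [H⁺]² / ([HA]₀ − [H⁺]) = (4.571e-03)² / (0.039 − 4.571e-03) = 6.07e-04.

K_a = 6.07e-04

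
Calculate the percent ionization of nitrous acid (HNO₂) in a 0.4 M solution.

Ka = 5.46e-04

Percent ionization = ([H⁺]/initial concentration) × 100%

Using Ka equilibrium: x² + Ka×x - Ka×C = 0. Solving: [H⁺] = 1.4508e-02. Percent = (1.4508e-02/0.4) × 100

Percent ionization = 3.63%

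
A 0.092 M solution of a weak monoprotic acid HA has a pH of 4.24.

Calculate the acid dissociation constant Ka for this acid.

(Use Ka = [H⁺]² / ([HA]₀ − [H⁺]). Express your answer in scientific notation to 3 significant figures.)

[H⁺] = 10^(−pH) = 10^(−4.24) = 5.754e-05 M. For HA ⇌ H⁺ + A⁻, Ka = [H⁺][A⁻]/[HA] = [H⁺]² / ([HA]₀ − [H⁺]) = (5.754e-05)² / (0.092 − 5.754e-05) = 3.60e-08.

K_a = 3.60e-08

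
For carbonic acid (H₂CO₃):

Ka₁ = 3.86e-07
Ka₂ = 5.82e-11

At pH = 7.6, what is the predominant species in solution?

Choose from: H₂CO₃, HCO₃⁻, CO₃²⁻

pKa₁ = 6.41, pKa₂ = 10.24. For a polyprotic acid the predominant species crosses at each pKa: below pKa_n the protonated form dominates, above it the deprotonated form does. At pH = 7.6, the predominant species is HCO₃⁻.

HCO₃⁻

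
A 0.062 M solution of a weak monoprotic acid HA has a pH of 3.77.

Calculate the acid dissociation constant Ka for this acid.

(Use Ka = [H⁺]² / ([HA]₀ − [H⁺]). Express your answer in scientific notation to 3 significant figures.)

[H⁺] = 10^(−pH) = 10^(−3.77) = 1.698e-04 M. For HA ⇌ H⁺ + A⁻, Ka = [H⁺][A⁻]/[HA] = [H⁺]² / ([HA]₀ − [H⁺]) = (1.698e-04)² / (0.062 − 1.698e-04) = 4.66e-07.

K_a = 4.66e-07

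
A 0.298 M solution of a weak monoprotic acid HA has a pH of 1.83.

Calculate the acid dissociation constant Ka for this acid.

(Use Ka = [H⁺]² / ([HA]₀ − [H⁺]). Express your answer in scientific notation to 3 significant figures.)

[H⁺] = 10^(−pH) = 10^(−1.83) = 1.479e-02 M. For HA ⇌ H⁺ + A⁻, Ka = [H⁺][A⁻]/[HA] = [H⁺]² / ([HA]₀ − [H⁺]) = (1.479e-02)² / (0.298 − 1.479e-02) = 7.72e-04.

K_a = 7.72e-04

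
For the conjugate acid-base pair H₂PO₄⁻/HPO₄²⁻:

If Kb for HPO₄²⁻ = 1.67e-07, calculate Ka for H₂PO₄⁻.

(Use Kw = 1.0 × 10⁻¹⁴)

For a conjugate pair Ka × Kb = Kw, so Ka = Kw/Kb = 1.0 × 10⁻¹⁴ / 1.67e-07 = 5.99e-08.

K_a = 5.99e-08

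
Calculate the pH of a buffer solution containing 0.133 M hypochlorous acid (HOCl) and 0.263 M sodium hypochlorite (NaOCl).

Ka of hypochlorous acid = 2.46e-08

pKa = -log(2.46e-08) = 7.61. pH = pKa + log([A⁻]/[HA]) = 7.61 + log(0.263/0.133)

pH = 7.91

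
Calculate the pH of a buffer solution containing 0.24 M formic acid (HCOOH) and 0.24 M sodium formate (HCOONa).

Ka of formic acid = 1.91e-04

pKa = -log(1.91e-04) = 3.72. pH = pKa + log([A⁻]/[HA]) = 3.72 + log(0.24/0.24)

pH = 3.72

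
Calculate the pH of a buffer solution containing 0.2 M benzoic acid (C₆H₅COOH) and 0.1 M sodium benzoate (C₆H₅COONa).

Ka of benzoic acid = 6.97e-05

pKa = -log(6.97e-05) = 4.16. pH = pKa + log([A⁻]/[HA]) = 4.16 + log(0.1/0.2)

pH = 3.86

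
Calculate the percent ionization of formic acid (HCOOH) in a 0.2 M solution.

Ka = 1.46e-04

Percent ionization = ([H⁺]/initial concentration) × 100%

Using Ka equilibrium: x² + Ka×x - Ka×C = 0. Solving: [H⁺] = 5.3312e-03. Percent = (5.3312e-03/0.2) × 100

Percent ionization = 2.67%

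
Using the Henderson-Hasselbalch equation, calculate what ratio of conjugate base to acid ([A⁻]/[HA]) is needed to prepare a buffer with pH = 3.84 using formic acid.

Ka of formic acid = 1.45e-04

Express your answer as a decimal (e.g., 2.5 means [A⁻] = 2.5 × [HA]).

pKa = -log(1.45e-04) = 3.8386. pH = pKa + log([A⁻]/[HA]), so log([A⁻]/[HA]) = pH − pKa = 3.84 − 3.8386 = 0.0014. [A⁻]/[HA] = 10^(0.0014) = 1.00

[A⁻]/[HA] = 1.00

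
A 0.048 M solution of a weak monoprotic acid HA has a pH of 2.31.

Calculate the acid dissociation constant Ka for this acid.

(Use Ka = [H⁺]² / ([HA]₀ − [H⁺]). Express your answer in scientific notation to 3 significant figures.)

[H⁺] = 10^(−pH) = 10^(−2.31) = 4.898e-03 M. For HA ⇌ H⁺ + A⁻, Ka = [H⁺][A⁻]/[HA] = [H⁺]² / ([HA]₀ − [H⁺]) = (4.898e-03)² / (0.048 − 4.898e-03) = 5.57e-04.

K_a = 5.57e-04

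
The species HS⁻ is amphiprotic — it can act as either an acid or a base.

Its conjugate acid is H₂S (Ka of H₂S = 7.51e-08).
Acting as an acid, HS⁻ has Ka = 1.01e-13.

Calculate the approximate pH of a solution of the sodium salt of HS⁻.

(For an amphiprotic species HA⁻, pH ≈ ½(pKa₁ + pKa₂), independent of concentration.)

pKa₁ = -log(7.51e-08) = 7.12; pKa₂ = -log(1.01e-13) = 13.00. For an amphiprotic species, pH ≈ ½(pKa₁ + pKa₂) = ½(7.12 + 13.00) = 10.06.

pH = 10.06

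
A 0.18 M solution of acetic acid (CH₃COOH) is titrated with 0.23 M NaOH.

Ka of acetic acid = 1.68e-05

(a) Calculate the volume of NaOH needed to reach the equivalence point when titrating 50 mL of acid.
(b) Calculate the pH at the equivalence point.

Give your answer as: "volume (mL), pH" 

moles acid = 0.18 × 50/1000 = 0.009 mol; V_base = moles/0.23 × 1000 = 39.1 mL. At equivalence only the conjugate base is present: [A⁻] = 0.009/0.089 = 1.0098e-01 M. Kb = Kw/Ka = 5.95e-10; [OH⁻] = √(Kb × [A⁻]) = 7.7527e-06; pOH = 5.11; pH = 14 - pOH = 8.89.

V = 39.1 mL, pH = 8.89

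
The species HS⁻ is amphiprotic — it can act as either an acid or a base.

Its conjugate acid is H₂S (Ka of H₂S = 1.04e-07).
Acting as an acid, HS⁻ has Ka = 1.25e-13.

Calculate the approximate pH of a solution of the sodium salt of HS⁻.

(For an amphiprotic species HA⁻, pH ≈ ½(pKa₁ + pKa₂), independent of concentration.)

pKa₁ = -log(1.04e-07) = 6.98; pKa₂ = -log(1.25e-13) = 12.90. For an amphiprotic species, pH ≈ ½(pKa₁ + pKa₂) = ½(6.98 + 12.90) = 9.94.

pH = 9.94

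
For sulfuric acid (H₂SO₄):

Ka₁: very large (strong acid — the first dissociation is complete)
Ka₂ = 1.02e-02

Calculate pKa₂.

pKa₂ = -log(Ka₂) = -log(1.02e-02) = 1.99.

pK_{a2} = 1.99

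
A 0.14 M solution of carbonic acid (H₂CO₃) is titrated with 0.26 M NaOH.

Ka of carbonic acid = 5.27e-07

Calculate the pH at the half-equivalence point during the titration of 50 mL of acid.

At half-equivalence [HA] = [A⁻], so Henderson-Hasselbalch gives pH = pKa = -log(5.27e-07) = 6.28.

pH = pKa = 6.28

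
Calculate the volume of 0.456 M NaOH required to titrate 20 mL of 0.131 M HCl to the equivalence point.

At equivalence: moles acid = moles base. moles HCl = 0.131 × 20/1000 = 0.00262 mol. V_base = moles / 0.456 × 1000 = 5.7 mL.

V_{base} = 5.7 mL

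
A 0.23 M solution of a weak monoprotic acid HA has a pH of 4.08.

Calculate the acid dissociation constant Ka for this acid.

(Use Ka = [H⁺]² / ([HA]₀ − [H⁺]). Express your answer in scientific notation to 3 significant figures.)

[H⁺] = 10^(−pH) = 10^(−4.08) = 8.318e-05 M. For HA ⇌ H⁺ + A⁻, Ka = [H⁺][A⁻]/[HA] = [H⁺]² / ([HA]₀ − [H⁺]) = (8.318e-05)² / (0.23 − 8.318e-05) = 3.01e-08.

K_a = 3.01e-08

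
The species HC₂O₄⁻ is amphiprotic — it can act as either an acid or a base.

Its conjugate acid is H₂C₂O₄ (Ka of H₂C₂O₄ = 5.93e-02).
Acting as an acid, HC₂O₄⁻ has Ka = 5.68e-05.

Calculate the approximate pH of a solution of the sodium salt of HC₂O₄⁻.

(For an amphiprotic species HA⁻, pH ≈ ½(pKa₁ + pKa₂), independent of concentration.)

pKa₁ = -log(5.93e-02) = 1.23; pKa₂ = -log(5.68e-05) = 4.25. For an amphiprotic species, pH ≈ ½(pKa₁ + pKa₂) = ½(1.23 + 4.25) = 2.74.

pH = 2.74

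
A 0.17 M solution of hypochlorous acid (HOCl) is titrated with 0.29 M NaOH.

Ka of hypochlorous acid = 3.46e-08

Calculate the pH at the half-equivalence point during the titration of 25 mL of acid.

At half-equivalence [HA] = [A⁻], so Henderson-Hasselbalch gives pH = pKa = -log(3.46e-08) = 7.46.

pH = pKa = 7.46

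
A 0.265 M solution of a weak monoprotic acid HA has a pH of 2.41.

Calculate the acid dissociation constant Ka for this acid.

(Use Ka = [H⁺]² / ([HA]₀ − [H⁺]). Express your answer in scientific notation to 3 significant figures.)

[H⁺] = 10^(−pH) = 10^(−2.41) = 3.890e-03 M. For HA ⇌ H⁺ + A⁻, Ka = [H⁺][A⁻]/[HA] = [H⁺]² / ([HA]₀ − [H⁺]) = (3.890e-03)² / (0.265 − 3.890e-03) = 5.80e-05.

K_a = 5.80e-05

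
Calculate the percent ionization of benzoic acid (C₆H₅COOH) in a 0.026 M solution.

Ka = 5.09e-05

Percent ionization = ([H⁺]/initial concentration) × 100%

Using Ka equilibrium: x² + Ka×x - Ka×C = 0. Solving: [H⁺] = 1.1252e-03. Percent = (1.1252e-03/0.026) × 100

Percent ionization = 4.33%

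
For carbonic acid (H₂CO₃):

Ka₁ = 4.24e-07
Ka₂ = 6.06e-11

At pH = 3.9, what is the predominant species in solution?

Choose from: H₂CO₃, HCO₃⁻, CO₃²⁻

pKa₁ = 6.37, pKa₂ = 10.22. For a polyprotic acid the predominant species crosses at each pKa: below pKa_n the protonated form dominates, above it the deprotonated form does. At pH = 3.9, the predominant species is H₂CO₃.

H₂CO₃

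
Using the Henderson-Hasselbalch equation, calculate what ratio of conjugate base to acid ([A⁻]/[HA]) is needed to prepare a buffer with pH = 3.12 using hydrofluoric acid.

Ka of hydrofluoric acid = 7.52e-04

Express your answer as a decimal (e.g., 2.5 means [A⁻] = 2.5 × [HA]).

pKa = -log(7.52e-04) = 3.1238. pH = pKa + log([A⁻]/[HA]), so log([A⁻]/[HA]) = pH − pKa = 3.12 − 3.1238 = -0.0038. [A⁻]/[HA] = 10^(-0.0038) = 0.991

[A⁻]/[HA] = 0.991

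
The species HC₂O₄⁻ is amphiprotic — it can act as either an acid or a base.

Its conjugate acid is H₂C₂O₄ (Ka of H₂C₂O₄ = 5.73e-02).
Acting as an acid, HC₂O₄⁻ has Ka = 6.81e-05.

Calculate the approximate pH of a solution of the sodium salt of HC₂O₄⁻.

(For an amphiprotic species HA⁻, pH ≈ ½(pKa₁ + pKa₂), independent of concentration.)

pKa₁ = -log(5.73e-02) = 1.24; pKa₂ = -log(6.81e-05) = 4.17. For an amphiprotic species, pH ≈ ½(pKa₁ + pKa₂) = ½(1.24 + 4.17) = 2.70.

pH = 2.70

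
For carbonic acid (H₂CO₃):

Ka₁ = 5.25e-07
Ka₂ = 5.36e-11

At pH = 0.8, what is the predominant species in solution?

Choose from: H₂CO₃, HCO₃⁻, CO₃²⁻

pKa₁ = 6.28, pKa₂ = 10.27. For a polyprotic acid the predominant species crosses at each pKa: below pKa_n the protonated form dominates, above it the deprotonated form does. At pH = 0.8, the predominant species is H₂CO₃.

H₂CO₃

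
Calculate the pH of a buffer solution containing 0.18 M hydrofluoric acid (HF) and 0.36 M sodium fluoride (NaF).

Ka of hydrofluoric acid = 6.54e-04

pKa = -log(6.54e-04) = 3.18. pH = pKa + log([A⁻]/[HA]) = 3.18 + log(0.36/0.18)

pH = 3.49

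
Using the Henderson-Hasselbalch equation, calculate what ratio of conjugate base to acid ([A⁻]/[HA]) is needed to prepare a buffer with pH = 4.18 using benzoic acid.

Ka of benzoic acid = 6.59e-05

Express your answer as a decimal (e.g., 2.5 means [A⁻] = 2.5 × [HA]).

pKa = -log(6.59e-05) = 4.1811. pH = pKa + log([A⁻]/[HA]), so log([A⁻]/[HA]) = pH − pKa = 4.18 − 4.1811 = -0.0011. [A⁻]/[HA] = 10^(-0.0011) = 0.997

[A⁻]/[HA] = 0.997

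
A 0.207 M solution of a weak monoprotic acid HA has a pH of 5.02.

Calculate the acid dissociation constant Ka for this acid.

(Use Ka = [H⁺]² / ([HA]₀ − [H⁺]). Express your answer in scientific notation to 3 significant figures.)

[H⁺] = 10^(−pH) = 10^(−5.02) = 9.550e-06 M. For HA ⇌ H⁺ + A⁻, Ka = [H⁺][A⁻]/[HA] = [H⁺]² / ([HA]₀ − [H⁺]) = (9.550e-06)² / (0.207 − 9.550e-06) = 4.41e-10.

K_a = 4.41e-10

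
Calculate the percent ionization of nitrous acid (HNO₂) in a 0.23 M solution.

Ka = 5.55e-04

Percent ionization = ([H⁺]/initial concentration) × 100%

Using Ka equilibrium: x² + Ka×x - Ka×C = 0. Solving: [H⁺] = 1.1024e-02. Percent = (1.1024e-02/0.23) × 100

Percent ionization = 4.79%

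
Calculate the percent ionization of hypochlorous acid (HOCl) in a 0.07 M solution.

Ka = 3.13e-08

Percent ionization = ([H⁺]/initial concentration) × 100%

Using Ka equilibrium: x² + Ka×x - Ka×C = 0. Solving: [H⁺] = 4.6792e-05. Percent = (4.6792e-05/0.07) × 100

Percent ionization = 0.0668%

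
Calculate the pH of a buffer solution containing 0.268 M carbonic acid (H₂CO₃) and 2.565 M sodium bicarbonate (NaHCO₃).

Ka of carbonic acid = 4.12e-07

pKa = -log(4.12e-07) = 6.39. pH = pKa + log([A⁻]/[HA]) = 6.39 + log(2.565/0.268)

pH = 7.37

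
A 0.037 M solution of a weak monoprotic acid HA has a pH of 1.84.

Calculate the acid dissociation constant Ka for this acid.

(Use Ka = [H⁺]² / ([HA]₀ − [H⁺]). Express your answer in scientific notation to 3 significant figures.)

[H⁺] = 10^(−pH) = 10^(−1.84) = 1.445e-02 M. For HA ⇌ H⁺ + A⁻, Ka = [H⁺][A⁻]/[HA] = [H⁺]² / ([HA]₀ − [H⁺]) = (1.445e-02)² / (0.037 − 1.445e-02) = 9.27e-03.

K_a = 9.27e-03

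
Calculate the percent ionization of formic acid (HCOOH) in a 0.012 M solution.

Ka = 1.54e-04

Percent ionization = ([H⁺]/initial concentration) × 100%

Using Ka equilibrium: x² + Ka×x - Ka×C = 0. Solving: [H⁺] = 1.2846e-03. Percent = (1.2846e-03/0.012) × 100

Percent ionization = 10.7%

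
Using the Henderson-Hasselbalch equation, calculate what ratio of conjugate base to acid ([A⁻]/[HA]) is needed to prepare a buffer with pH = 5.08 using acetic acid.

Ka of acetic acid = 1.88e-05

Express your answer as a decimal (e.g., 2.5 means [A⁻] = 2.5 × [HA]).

pKa = -log(1.88e-05) = 4.7258. pH = pKa + log([A⁻]/[HA]), so log([A⁻]/[HA]) = pH − pKa = 5.08 − 4.7258 = 0.3542. [A⁻]/[HA] = 10^(0.3542) = 2.26

[A⁻]/[HA] = 2.26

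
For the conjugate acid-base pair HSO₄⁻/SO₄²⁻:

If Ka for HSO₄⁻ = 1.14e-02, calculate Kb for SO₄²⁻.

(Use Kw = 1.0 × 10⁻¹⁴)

For a conjugate pair Ka × Kb = Kw, so Kb = Kw/Ka = 1.0 × 10⁻¹⁴ / 1.14e-02 = 8.77e-13.

K_b = 8.77e-13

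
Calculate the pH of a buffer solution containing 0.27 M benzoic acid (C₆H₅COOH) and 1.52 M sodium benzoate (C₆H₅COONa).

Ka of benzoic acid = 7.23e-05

pKa = -log(7.23e-05) = 4.14. pH = pKa + log([A⁻]/[HA]) = 4.14 + log(1.52/0.27)

pH = 4.89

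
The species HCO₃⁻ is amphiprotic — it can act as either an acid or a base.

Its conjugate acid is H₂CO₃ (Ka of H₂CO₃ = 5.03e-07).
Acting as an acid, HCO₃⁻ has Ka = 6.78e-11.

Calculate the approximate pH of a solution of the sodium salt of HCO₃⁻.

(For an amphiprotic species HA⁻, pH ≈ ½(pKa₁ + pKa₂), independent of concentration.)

pKa₁ = -log(5.03e-07) = 6.30; pKa₂ = -log(6.78e-11) = 10.17. For an amphiprotic species, pH ≈ ½(pKa₁ + pKa₂) = ½(6.30 + 10.17) = 8.23.

pH = 8.23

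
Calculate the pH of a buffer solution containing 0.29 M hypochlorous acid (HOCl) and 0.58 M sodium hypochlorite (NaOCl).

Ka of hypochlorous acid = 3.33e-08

pKa = -log(3.33e-08) = 7.48. pH = pKa + log([A⁻]/[HA]) = 7.48 + log(0.58/0.29)

pH = 7.78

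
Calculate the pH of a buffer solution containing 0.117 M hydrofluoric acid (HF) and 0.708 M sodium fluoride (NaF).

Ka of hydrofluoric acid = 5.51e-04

pKa = -log(5.51e-04) = 3.26. pH = pKa + log([A⁻]/[HA]) = 3.26 + log(0.708/0.117)

pH = 4.04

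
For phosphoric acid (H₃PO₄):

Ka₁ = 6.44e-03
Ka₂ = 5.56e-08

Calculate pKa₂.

pKa₂ = -log(Ka₂) = -log(5.56e-08) = 7.25.

pK_{a2} = 7.25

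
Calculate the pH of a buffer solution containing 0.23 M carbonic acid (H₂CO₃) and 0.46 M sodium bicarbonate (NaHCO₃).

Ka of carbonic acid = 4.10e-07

pKa = -log(4.10e-07) = 6.39. pH = pKa + log([A⁻]/[HA]) = 6.39 + log(0.46/0.23)

pH = 6.69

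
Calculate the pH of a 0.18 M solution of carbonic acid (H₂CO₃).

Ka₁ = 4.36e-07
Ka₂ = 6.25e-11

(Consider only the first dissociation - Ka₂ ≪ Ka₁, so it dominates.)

First dissociation dominates. From Ka₁ = [H⁺][HA⁻]/[H₂A], x² + Ka₁·x − Ka₁·C = 0 with C = 0.18 M and Ka₁ = 4.36e-07. Solving: [H⁺] = (−Ka₁ + √(Ka₁² + 4·Ka₁·C)) / 2 = 2.7992e-04 M. pH = -log(2.7992e-04) = 3.55.

pH = 3.55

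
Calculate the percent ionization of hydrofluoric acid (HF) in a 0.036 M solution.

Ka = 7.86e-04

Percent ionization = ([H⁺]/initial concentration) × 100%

Using Ka equilibrium: x² + Ka×x - Ka×C = 0. Solving: [H⁺] = 4.9409e-03. Percent = (4.9409e-03/0.036) × 100

Percent ionization = 13.7%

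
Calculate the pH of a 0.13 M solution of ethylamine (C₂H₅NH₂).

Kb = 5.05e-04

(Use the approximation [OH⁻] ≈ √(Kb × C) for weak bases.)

[OH⁻] = √(Kb × C) = √(5.05e-04 × 0.13) = 8.1025e-03. pOH = 2.09, pH = 14 - pOH

pH = 11.91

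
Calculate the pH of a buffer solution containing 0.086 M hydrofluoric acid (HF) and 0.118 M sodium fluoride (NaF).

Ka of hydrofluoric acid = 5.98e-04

pKa = -log(5.98e-04) = 3.22. pH = pKa + log([A⁻]/[HA]) = 3.22 + log(0.118/0.086)

pH = 3.36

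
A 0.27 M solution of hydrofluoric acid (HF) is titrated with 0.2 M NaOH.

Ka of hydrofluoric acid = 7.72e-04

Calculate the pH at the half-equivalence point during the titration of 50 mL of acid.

At half-equivalence [HA] = [A⁻], so Henderson-Hasselbalch gives pH = pKa = -log(7.72e-04) = 3.11.

pH = pKa = 3.11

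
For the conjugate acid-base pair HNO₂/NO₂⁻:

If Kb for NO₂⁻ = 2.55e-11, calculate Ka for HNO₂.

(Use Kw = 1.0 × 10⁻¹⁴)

For a conjugate pair Ka × Kb = Kw, so Ka = Kw/Kb = 1.0 × 10⁻¹⁴ / 2.55e-11 = 3.92e-04.

K_a = 3.92e-04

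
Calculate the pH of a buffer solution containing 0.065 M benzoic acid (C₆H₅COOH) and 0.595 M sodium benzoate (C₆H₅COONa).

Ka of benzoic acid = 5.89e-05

pKa = -log(5.89e-05) = 4.23. pH = pKa + log([A⁻]/[HA]) = 4.23 + log(0.595/0.065)

pH = 5.19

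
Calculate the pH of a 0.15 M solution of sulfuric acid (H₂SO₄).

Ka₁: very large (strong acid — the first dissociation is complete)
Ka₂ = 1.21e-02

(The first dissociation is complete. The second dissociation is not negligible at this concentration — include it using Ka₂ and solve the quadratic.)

First dissociation is complete: [H⁺]₀ = [HSO₄⁻]₀ = C = 0.15 M. Second dissociation HSO₄⁻ ⇌ H⁺ + SO₄²⁻: let x = [SO₄²⁻]. Ka₂ = (C + x)·x / (C − x) = 1.21e-02 → x² + (C + Ka₂)·x − Ka₂·C = 0 → x² + 0.16210·x − 1.815e-03 = 0. x = (−0.16210 + √(0.16210² + 4 × 1.815e-03)) / 2 = 1.0515e-02 M. [H⁺] = C + x = 0.15 + 1.0515e-02 = 1.6051e-01 M. pH = -log(1.6051e-01) = 0.79.

pH = 0.79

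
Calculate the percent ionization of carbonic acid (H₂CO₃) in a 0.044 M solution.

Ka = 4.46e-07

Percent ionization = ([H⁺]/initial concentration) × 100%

Using Ka equilibrium: x² + Ka×x - Ka×C = 0. Solving: [H⁺] = 1.3986e-04. Percent = (1.3986e-04/0.044) × 100

Percent ionization = 0.318%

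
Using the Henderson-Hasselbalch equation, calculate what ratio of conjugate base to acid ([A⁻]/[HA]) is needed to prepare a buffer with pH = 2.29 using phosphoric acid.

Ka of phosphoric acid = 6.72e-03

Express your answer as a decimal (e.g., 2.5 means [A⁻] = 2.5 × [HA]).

pKa = -log(6.72e-03) = 2.1726. pH = pKa + log([A⁻]/[HA]), so log([A⁻]/[HA]) = pH − pKa = 2.29 − 2.1726 = 0.1174. [A⁻]/[HA] = 10^(0.1174) = 1.31

[A⁻]/[HA] = 1.31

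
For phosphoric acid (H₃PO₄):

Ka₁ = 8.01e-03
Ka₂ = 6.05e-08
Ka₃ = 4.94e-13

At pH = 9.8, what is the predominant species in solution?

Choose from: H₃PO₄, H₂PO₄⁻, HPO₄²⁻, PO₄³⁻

pKa₁ = 2.10, pKa₂ = 7.22, pKa₃ = 12.31. For a polyprotic acid the predominant species crosses at each pKa: below pKa_n the protonated form dominates, above it the deprotonated form does. At pH = 9.8, the predominant species is HPO₄²⁻.

HPO₄²⁻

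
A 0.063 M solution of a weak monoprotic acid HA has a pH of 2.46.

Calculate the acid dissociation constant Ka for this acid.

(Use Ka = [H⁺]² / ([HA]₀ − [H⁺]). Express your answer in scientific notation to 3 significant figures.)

[H⁺] = 10^(−pH) = 10^(−2.46) = 3.467e-03 M. For HA ⇌ H⁺ + A⁻, Ka = [H⁺][A⁻]/[HA] = [H⁺]² / ([HA]₀ − [H⁺]) = (3.467e-03)² / (0.063 − 3.467e-03) = 2.02e-04.

K_a = 2.02e-04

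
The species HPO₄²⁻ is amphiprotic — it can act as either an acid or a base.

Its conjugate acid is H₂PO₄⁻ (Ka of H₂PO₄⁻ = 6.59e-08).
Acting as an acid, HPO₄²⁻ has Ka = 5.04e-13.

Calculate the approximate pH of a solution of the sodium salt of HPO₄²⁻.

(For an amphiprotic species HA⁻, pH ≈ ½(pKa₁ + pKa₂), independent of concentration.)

pKa₁ = -log(6.59e-08) = 7.18; pKa₂ = -log(5.04e-13) = 12.30. For an amphiprotic species, pH ≈ ½(pKa₁ + pKa₂) = ½(7.18 + 12.30) = 9.74.

pH = 9.74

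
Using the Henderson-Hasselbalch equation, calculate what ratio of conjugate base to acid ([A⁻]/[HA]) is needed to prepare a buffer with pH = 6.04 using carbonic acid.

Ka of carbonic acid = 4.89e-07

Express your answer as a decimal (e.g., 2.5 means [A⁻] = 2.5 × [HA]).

pKa = -log(4.89e-07) = 6.3107. pH = pKa + log([A⁻]/[HA]), so log([A⁻]/[HA]) = pH − pKa = 6.04 − 6.3107 = -0.2707. [A⁻]/[HA] = 10^(-0.2707) = 0.536

[A⁻]/[HA] = 0.536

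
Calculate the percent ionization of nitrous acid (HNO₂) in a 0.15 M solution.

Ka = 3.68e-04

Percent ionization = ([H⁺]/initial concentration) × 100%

Using Ka equilibrium: x² + Ka×x - Ka×C = 0. Solving: [H⁺] = 7.2479e-03. Percent = (7.2479e-03/0.15) × 100

Percent ionization = 4.83%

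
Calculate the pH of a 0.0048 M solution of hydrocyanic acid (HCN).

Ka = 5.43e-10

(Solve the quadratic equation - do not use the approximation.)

x² + Ka×x - Ka×C = 0. Using quadratic formula: [H⁺] = 1.6142e-06

pH = 5.79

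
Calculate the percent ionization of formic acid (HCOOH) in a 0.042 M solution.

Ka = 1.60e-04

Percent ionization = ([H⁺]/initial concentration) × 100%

Using Ka equilibrium: x² + Ka×x - Ka×C = 0. Solving: [H⁺] = 2.5135e-03. Percent = (2.5135e-03/0.042) × 100

Percent ionization = 5.98%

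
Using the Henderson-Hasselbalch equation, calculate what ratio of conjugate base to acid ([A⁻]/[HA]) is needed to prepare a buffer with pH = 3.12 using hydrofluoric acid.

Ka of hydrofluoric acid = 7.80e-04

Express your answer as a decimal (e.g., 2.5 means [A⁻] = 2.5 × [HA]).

pKa = -log(7.80e-04) = 3.1079. pH = pKa + log([A⁻]/[HA]), so log([A⁻]/[HA]) = pH − pKa = 3.12 − 3.1079 = 0.0121. [A⁻]/[HA] = 10^(0.0121) = 1.03

[A⁻]/[HA] = 1.03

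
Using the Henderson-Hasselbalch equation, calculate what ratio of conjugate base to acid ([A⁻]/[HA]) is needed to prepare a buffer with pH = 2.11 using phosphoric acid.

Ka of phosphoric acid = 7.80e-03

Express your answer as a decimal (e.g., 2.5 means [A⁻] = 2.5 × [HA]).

pKa = -log(7.80e-03) = 2.1079. pH = pKa + log([A⁻]/[HA]), so log([A⁻]/[HA]) = pH − pKa = 2.11 − 2.1079 = 0.0021. [A⁻]/[HA] = 10^(0.0021) = 1.00

[A⁻]/[HA] = 1.00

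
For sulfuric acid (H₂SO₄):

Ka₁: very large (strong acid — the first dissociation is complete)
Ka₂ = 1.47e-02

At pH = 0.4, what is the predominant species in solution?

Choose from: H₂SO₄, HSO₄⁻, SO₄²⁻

The first dissociation is complete, so H₂SO₄ itself is never the predominant species in water; pKa₂ = -log(1.47e-02) = 1.83. For a polyprotic acid the predominant species crosses at each pKa: below pKa_n the protonated form dominates, above it the deprotonated form does. At pH = 0.4, the predominant species is HSO₄⁻.

HSO₄⁻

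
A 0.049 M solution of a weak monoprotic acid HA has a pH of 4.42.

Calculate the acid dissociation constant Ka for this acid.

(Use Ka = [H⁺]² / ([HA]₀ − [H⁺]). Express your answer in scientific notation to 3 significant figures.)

[H⁺] = 10^(−pH) = 10^(−4.42) = 3.802e-05 M. For HA ⇌ H⁺ + A⁻, Ka = [H⁺][A⁻]/[HA] = [H⁺]² / ([HA]₀ − [H⁺]) = (3.802e-05)² / (0.049 − 3.802e-05) = 2.95e-08.

K_a = 2.95e-08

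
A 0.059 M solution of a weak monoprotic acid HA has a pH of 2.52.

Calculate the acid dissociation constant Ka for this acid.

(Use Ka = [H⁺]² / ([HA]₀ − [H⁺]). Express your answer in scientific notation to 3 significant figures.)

[H⁺] = 10^(−pH) = 10^(−2.52) = 3.020e-03 M. For HA ⇌ H⁺ + A⁻, Ka = [H⁺][A⁻]/[HA] = [H⁺]² / ([HA]₀ − [H⁺]) = (3.020e-03)² / (0.059 − 3.020e-03) = 1.63e-04.

K_a = 1.63e-04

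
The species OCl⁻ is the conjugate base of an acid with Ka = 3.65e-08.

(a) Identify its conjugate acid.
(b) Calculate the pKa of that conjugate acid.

(a) The conjugate acid is formed by adding one H⁺ to OCl⁻, giving HOCl. (b) pKa = -log(Ka) = -log(3.65e-08) = 7.44.

Conjugate acid: HOCl; pK_a = 7.44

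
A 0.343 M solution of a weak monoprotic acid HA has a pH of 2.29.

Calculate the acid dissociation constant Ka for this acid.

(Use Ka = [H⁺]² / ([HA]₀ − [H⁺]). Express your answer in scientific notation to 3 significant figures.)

[H⁺] = 10^(−pH) = 10^(−2.29) = 5.129e-03 M. For HA ⇌ H⁺ + A⁻, Ka = [H⁺][A⁻]/[HA] = [H⁺]² / ([HA]₀ − [H⁺]) = (5.129e-03)² / (0.343 − 5.129e-03) = 7.78e-05.

K_a = 7.78e-05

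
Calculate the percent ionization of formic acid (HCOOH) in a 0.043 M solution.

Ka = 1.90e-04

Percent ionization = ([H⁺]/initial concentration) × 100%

Using Ka equilibrium: x² + Ka×x - Ka×C = 0. Solving: [H⁺] = 2.7649e-03. Percent = (2.7649e-03/0.043) × 100

Percent ionization = 6.43%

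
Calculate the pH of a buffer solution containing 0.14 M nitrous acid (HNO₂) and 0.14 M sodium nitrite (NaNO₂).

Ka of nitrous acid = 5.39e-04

pKa = -log(5.39e-04) = 3.27. pH = pKa + log([A⁻]/[HA]) = 3.27 + log(0.14/0.14)

pH = 3.27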